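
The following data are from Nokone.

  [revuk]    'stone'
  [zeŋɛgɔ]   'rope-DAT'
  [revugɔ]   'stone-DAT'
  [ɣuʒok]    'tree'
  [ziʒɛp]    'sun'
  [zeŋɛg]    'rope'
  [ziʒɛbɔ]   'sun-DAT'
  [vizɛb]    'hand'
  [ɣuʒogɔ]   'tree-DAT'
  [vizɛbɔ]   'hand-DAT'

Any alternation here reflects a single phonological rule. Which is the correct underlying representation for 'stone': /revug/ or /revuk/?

/revuk/

The stem for 'stone' ends in [g] in [revugɔ] but [k] in [revuk].
Compare 'rope', with invariant [g] in [zeŋɛgɔ] and [zeŋɛg]: an analysis with underlying /g/ and a rule producing [k] in isolation would wrongly predict alternation here too.
So /k/ is underlying, and a rule of intervocalic voicing — voiceless stops become voiced between vowels — gives [g].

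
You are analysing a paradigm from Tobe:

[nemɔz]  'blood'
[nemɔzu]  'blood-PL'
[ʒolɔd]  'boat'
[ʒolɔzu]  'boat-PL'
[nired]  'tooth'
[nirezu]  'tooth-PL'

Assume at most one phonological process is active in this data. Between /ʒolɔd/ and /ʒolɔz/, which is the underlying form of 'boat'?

The root 'boat' surfaces as [ʒolɔd] and [ʒolɔzu], with a stem-final [d] ~ [z] alternation.
The stem 'blood' ([nemɔz], [nemɔzu]) shows [z] unchanged in both environments, so [z] cannot be basic with [d] derived in isolation.
So /d/ is underlying, and a rule of intervocalic spirantization — voiced stops become fricatives between vowels — gives [z].

/ʒolɔd/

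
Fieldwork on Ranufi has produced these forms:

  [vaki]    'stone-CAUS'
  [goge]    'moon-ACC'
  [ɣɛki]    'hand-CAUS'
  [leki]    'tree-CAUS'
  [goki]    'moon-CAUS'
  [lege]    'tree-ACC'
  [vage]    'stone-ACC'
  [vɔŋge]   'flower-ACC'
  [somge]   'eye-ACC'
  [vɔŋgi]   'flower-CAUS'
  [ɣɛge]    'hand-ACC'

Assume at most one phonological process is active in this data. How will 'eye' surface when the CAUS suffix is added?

The CAUS suffix surfaces as [-gi] and [-ki], depending on the final segment of the stem.
The ACC suffix, which begins with [g], is invariant after every stem; so [g] is not altered by any rule here.
The CAUS suffix is therefore /-ki/ underlyingly, with post-nasal voicing: voiceless stops become voiced after a nasal.
After 'eye', which ends in a nasal, the suffix surfaces as [-gi], giving [somgi].

[somgi]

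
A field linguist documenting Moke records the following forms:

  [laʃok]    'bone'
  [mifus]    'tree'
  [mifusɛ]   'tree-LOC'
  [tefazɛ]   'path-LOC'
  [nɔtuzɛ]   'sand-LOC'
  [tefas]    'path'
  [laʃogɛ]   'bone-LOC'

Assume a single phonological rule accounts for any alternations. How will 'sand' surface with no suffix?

The root 'path' surfaces as [tefas] and [tefazɛ], with a stem-final [s] ~ [z] alternation.
But 'tree' keeps [s] in both environments ([mifus], [mifusɛ]), so there is no rule changing /s/ to [z] before the LOC suffix.
Therefore /z/ is basic and [s] is derived by word-final obstruent devoicing (voiced obstruents become voiceless word-finally).
The one attested form of 'sand', [nɔtuzɛ], shows underlying /nɔtuz/. Applying the same rule word-finally gives [nɔtus].

[nɔtus]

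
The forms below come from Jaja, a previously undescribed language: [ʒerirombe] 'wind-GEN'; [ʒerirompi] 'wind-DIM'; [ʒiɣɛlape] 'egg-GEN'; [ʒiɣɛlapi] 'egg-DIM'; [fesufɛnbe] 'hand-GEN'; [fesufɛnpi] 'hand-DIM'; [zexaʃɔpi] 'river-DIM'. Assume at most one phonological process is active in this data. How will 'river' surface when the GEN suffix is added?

The GEN suffix surfaces as [-be] and [-pe], depending on the final segment of the stem.
By contrast the DIM suffix keeps its initial [p] throughout — that segment must be underlying.
The GEN suffix is therefore /-be/ underlyingly, with post-vocalic devoicing: voiced stops become voiceless after a vowel.
After 'river', which ends in a vowel, the suffix surfaces as [-pe], giving [zexaʃɔpe].

[zexaʃɔpe]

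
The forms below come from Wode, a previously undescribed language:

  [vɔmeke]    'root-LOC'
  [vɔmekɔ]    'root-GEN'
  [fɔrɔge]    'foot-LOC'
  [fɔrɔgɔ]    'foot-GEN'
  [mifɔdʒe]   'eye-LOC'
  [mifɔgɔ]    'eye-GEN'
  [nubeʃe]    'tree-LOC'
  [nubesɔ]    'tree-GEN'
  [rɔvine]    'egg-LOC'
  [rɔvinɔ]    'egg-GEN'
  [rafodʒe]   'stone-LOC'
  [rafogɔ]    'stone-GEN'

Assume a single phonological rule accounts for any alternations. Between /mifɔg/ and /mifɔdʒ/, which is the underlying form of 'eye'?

/mifɔdʒ/

The root 'eye' surfaces as [mifɔdʒe] and [mifɔgɔ], with a stem-final [dʒ] ~ [g] alternation.
The stem 'foot' ([fɔrɔge], [fɔrɔgɔ]) shows [g] unchanged in both environments, so [g] cannot be basic with [dʒ] derived before the LOC suffix.
The alternation reflects depalatalization: palato-alveolar /dʒ/ and /ʃ/ become [g] and [s] when no front vowel follows. /dʒ/ is underlying.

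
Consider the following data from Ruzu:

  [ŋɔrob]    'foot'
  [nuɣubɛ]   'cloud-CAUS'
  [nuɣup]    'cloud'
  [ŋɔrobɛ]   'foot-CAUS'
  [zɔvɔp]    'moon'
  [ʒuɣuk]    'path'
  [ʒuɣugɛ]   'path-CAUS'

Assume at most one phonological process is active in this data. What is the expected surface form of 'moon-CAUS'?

[zɔvɔbɛ]

The root 'cloud' surfaces as [nuɣup] and [nuɣubɛ], with a stem-final [p] ~ [b] alternation.
The stem 'foot' ([ŋɔrob], [ŋɔrobɛ]) shows [b] unchanged in both environments, so [b] cannot be basic with [p] derived in isolation.
The alternation reflects intervocalic voicing: voiceless stops become voiced between vowels. /p/ is underlying.
From [zɔvɔp] the stem 'moon' is /zɔvɔp/; between vowels this yields [zɔvɔbɛ].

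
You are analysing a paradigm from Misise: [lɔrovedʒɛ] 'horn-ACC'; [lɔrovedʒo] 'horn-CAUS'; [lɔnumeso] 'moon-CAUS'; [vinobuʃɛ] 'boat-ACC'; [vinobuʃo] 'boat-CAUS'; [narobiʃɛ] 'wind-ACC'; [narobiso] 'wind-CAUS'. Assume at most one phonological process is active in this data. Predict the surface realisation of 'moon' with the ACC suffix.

[lɔnumeʃɛ]

The root 'wind' surfaces as [narobiʃɛ] and [narobiso], with a stem-final [ʃ] ~ [s] alternation.
But 'boat' keeps [ʃ] in both environments ([vinobuʃɛ], [vinobuʃo]), so there is no rule changing /ʃ/ to [s] before the CAUS suffix.
The alternation reflects palatalization before a front vowel: /s/ becomes palato-alveolar [ʃ] before a front vowel. /s/ is underlying.
The one attested form of 'moon', [lɔnumeso], shows underlying /lɔnumes/. Applying the same rule before a front vowel gives [lɔnumeʃɛ].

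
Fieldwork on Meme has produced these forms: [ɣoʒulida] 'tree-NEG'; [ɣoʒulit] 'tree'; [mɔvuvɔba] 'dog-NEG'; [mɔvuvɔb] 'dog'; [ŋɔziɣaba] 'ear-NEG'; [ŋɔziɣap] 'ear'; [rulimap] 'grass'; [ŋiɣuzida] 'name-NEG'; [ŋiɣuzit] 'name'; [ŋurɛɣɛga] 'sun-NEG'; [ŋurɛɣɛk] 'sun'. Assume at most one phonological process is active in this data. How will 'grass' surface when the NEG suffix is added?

'ear' shows [b] ~ [p] at the end of the stem ([ŋɔziɣaba] vs [ŋɔziɣap]).
Compare 'dog', with invariant [b] in [mɔvuvɔba] and [mɔvuvɔb]: an analysis with underlying /b/ and a rule producing [p] in isolation would wrongly predict alternation here too.
So /p/ is underlying, and a rule of intervocalic voicing — voiceless stops become voiced between vowels — gives [b].
From [rulimap] the stem 'grass' is /rulimap/; between vowels this yields [rulimaba].

[rulimaba]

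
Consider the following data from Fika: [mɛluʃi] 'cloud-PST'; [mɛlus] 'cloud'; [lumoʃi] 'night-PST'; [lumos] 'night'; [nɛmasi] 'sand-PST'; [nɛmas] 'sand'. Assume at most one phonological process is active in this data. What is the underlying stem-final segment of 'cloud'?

The root 'cloud' surfaces as [mɛluʃi] and [mɛlus], with a stem-final [ʃ] ~ [s] alternation.
If /s/ were underlying and a rule turned it into [ʃ] before the PST suffix, 'sand' would also alternate; but it has [s] in both [nɛmasi] and [nɛmas].
The underlying segment must be /ʃ/; palato-alveolar /ʃ/ becomes [s] when no front vowel follows, yielding [s] there.

/ʃ/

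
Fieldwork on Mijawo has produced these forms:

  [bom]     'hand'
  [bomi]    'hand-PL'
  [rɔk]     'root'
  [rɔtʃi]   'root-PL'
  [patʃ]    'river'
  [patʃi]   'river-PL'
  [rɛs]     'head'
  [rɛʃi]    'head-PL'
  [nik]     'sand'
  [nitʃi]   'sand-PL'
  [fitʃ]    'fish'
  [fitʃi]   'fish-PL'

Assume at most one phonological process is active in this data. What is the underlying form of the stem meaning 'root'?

The root 'root' surfaces as [rɔk] and [rɔtʃi], with a stem-final [k] ~ [tʃ] alternation.
The stem 'river' ([patʃ], [patʃi]) shows [tʃ] unchanged in both environments, so [tʃ] cannot be basic with [k] derived in isolation.
The alternation reflects palatalization before a front vowel: /k/ and /s/ become palato-alveolar [tʃ] and [ʃ] before a front vowel. /k/ is underlying.
So 'root' = /rɔk/.

/rɔk/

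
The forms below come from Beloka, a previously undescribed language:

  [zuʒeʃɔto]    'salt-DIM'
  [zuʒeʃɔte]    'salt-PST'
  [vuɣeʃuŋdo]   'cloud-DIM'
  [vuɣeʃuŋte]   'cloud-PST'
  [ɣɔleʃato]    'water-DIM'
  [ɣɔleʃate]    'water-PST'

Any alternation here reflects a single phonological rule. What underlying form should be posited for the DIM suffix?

/-do/

The DIM morpheme has two allomorphs, [-do] and [-to].
By contrast the PST suffix keeps its initial [t] throughout — that segment must be underlying.
So the underlying form is /-do/, and voiced stops become voiceless after a vowel.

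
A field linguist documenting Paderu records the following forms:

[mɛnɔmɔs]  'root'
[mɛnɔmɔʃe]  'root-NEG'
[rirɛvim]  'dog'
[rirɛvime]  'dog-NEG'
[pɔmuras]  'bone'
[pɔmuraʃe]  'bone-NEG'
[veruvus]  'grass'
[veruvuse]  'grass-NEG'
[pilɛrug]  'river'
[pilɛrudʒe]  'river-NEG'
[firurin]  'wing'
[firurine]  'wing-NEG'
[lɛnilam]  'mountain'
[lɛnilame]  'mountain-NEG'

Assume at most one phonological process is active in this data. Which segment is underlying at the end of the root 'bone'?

'bone' shows [s] ~ [ʃ] at the end of the stem ([pɔmuras] vs [pɔmuraʃe]).
If /s/ were underlying and a rule turned it into [ʃ] before the NEG suffix, 'grass' would also alternate; but it has [s] in both [veruvus] and [veruvuse].
The underlying segment must be /ʃ/; palato-alveolar /dʒ/ and /ʃ/ become [g] and [s] when no front vowel follows, yielding [s] there.

/ʃ/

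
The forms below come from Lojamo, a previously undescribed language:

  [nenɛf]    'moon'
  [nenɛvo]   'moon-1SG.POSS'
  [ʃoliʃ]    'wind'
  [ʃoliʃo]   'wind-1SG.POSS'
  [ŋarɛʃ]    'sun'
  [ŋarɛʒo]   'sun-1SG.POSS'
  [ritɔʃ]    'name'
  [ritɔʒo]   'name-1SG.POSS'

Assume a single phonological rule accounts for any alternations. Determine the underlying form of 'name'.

In [ritɔʃ] and [ritɔʒo] the final segment of 'name' alternates: [ʃ] ~ [ʒ].
But 'wind' keeps [ʃ] in both environments ([ʃoliʃ], [ʃoliʃo]), so there is no rule changing /ʃ/ to [ʒ] before the 1SG.POSS suffix.
Therefore /ʒ/ is basic and [ʃ] is derived by word-final obstruent devoicing (voiced obstruents become voiceless word-finally).
So 'name' = /ritɔʒ/.

/ritɔʒ/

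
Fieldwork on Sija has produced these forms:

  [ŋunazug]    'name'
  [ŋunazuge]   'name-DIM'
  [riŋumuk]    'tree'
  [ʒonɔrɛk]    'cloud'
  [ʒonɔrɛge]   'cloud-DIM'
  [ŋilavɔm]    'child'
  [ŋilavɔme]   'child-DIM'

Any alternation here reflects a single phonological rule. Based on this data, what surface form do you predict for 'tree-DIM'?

[riŋumuge]

In [ʒonɔrɛk] and [ʒonɔrɛge] the final segment of 'cloud' alternates: [k] ~ [g].
The stem 'name' ([ŋunazug], [ŋunazuge]) shows [g] unchanged in both environments, so [g] cannot be basic with [k] derived in isolation.
The alternation reflects intervocalic voicing: voiceless stops become voiced between vowels. /k/ is underlying.
From [riŋumuk] the stem 'tree' is /riŋumuk/; between vowels this yields [riŋumuge].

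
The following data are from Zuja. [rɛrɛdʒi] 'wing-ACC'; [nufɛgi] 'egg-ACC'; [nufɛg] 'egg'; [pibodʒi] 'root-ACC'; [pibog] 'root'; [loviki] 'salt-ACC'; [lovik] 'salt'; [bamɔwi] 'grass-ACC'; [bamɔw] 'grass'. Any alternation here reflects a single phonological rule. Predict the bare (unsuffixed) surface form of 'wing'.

[rɛrɛg]

In [pibodʒi] and [pibog] the final segment of 'root' alternates: [dʒ] ~ [g].
The stem 'egg' ([nufɛgi], [nufɛg]) shows [g] unchanged in both environments, so [g] cannot be basic with [dʒ] derived before the ACC suffix.
The alternation reflects depalatalization: palato-alveolar /dʒ/ becomes [g] when no front vowel follows. /dʒ/ is underlying.
The one attested form of 'wing', [rɛrɛdʒi], shows underlying /rɛrɛdʒ/. Applying the same rule when no front vowel follows gives [rɛrɛg].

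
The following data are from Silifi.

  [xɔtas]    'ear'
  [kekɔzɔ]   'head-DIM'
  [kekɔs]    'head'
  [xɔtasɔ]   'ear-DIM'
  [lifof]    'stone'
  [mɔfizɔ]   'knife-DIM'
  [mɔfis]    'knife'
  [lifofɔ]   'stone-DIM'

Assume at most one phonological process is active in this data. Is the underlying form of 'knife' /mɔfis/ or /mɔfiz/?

'knife' shows [z] ~ [s] at the end of the stem ([mɔfizɔ] vs [mɔfis]).
If /s/ were underlying and a rule turned it into [z] before the DIM suffix, 'ear' would also alternate; but it has [s] in both [xɔtasɔ] and [xɔtas].
The underlying segment must be /z/; voiced obstruents become voiceless word-finally, yielding [s] there.

/mɔfiz/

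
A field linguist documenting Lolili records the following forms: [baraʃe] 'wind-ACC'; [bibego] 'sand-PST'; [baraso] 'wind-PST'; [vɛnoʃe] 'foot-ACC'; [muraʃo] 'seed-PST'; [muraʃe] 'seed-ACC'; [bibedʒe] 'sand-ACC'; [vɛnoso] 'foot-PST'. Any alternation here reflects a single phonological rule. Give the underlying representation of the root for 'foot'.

In [vɛnoʃe] and [vɛnoso] the final segment of 'foot' alternates: [ʃ] ~ [s].
If /ʃ/ were underlying and a rule turned it into [s] before the PST suffix, 'seed' would also alternate; but it has [ʃ] in both [muraʃe] and [muraʃo].
The alternation reflects palatalization before a front vowel: /g/ and /s/ become palato-alveolar [dʒ] and [ʃ] before a front vowel. /s/ is underlying.
So 'foot' = /vɛnos/.

/vɛnos/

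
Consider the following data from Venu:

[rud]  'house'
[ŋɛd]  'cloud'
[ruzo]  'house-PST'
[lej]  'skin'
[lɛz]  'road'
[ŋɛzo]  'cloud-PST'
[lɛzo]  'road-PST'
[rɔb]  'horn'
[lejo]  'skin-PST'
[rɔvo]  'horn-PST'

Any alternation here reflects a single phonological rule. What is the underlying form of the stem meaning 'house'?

/rud/

The stem for 'house' ends in [d] in [rud] but [z] in [ruzo].
But 'road' keeps [z] in both environments ([lɛz], [lɛzo]), so there is no rule changing /z/ to [d] in isolation.
Therefore /d/ is basic and [z] is derived by intervocalic spirantization (voiced stops become fricatives between vowels).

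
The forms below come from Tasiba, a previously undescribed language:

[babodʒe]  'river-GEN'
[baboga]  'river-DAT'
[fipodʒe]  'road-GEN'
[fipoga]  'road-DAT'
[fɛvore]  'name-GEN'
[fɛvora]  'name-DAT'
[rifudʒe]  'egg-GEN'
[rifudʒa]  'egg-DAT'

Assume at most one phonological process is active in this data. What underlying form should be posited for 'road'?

/fipog/

In [fipodʒe] and [fipoga] the final segment of 'road' alternates: [dʒ] ~ [g].
But 'egg' keeps [dʒ] in both environments ([rifudʒe], [rifudʒa]), so there is no rule changing /dʒ/ to [g] before the DAT suffix.
So /g/ is underlying, and a rule of palatalization before a front vowel — /g/ becomes palato-alveolar [dʒ] before a front vowel — gives [dʒ].
The underlying form of 'road' is therefore /fipog/.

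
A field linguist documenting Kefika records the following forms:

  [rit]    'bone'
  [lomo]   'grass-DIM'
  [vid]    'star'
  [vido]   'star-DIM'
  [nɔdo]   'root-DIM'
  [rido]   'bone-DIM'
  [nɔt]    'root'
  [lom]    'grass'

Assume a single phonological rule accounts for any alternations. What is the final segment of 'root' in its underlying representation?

In [nɔdo] and [nɔt] the final segment of 'root' alternates: [d] ~ [t].
But 'star' keeps [d] in both environments ([vido], [vid]), so there is no rule changing /d/ to [t] in isolation.
Therefore /t/ is basic and [d] is derived by intervocalic voicing (voiceless stops become voiced between vowels).

/t/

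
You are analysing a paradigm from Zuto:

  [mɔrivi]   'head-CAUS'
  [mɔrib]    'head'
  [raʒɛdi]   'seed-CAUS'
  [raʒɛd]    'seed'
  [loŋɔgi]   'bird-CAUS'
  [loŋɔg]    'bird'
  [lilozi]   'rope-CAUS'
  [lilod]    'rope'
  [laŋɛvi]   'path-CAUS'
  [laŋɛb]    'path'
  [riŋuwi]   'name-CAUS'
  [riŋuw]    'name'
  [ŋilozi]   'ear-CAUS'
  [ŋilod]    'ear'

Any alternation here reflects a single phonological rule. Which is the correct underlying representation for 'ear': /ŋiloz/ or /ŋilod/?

/ŋiloz/

The root 'ear' surfaces as [ŋilozi] and [ŋilod], with a stem-final [z] ~ [d] alternation.
The stem 'seed' ([raʒɛdi], [raʒɛd]) shows [d] unchanged in both environments, so [d] cannot be basic with [z] derived before the CAUS suffix.
So /z/ is underlying, and a rule of word-final hardening — voiced fricatives become stops word-finally — gives [d].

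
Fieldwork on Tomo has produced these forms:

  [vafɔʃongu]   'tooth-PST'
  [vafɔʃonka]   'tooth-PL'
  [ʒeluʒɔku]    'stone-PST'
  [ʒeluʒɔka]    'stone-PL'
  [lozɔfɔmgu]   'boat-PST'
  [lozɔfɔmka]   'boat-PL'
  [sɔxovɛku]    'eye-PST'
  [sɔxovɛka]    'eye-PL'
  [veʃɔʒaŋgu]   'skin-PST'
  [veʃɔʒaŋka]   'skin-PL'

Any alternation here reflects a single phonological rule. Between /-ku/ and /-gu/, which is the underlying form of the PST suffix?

The PST suffix surfaces as [-gu] and [-ku], depending on the final segment of the stem.
By contrast the PL suffix keeps its initial [k] throughout — that segment must be underlying.
The PST suffix is therefore /-gu/ underlyingly, with post-vocalic devoicing: voiced stops become voiceless after a vowel.

/-gu/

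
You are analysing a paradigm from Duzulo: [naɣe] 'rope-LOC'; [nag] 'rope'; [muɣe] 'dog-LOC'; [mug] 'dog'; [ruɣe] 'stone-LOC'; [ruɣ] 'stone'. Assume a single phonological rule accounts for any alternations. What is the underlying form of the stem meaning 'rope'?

/nag/

'rope' shows [ɣ] ~ [g] at the end of the stem ([naɣe] vs [nag]).
Compare 'stone', with invariant [ɣ] in [ruɣe] and [ruɣ]: an analysis with underlying /ɣ/ and a rule producing [g] in isolation would wrongly predict alternation here too.
So /g/ is underlying, and a rule of intervocalic spirantization — voiced stops become fricatives between vowels — gives [ɣ].
So 'rope' = /nag/.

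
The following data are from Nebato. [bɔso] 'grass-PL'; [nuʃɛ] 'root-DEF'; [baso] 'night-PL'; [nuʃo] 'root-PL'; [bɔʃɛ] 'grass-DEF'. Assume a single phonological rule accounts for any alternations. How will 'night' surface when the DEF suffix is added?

'grass' shows [ʃ] ~ [s] at the end of the stem ([bɔʃɛ] vs [bɔso]).
If /ʃ/ were underlying and a rule turned it into [s] before the PL suffix, 'root' would also alternate; but it has [ʃ] in both [nuʃɛ] and [nuʃo].
The underlying segment must be /s/; /s/ becomes palato-alveolar [ʃ] before a front vowel, yielding [ʃ] there.
The one attested form of 'night', [baso], shows underlying /bas/. Applying the same rule before a front vowel gives [baʃɛ].

[baʃɛ]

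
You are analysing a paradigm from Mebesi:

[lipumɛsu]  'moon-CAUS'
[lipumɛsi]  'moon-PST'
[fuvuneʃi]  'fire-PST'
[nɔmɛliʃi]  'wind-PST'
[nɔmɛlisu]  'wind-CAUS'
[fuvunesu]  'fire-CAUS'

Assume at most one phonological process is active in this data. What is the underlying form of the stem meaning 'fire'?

The root 'fire' surfaces as [fuvuneʃi] and [fuvunesu], with a stem-final [ʃ] ~ [s] alternation.
But 'moon' keeps [s] in both environments ([lipumɛsi], [lipumɛsu]), so there is no rule changing /s/ to [ʃ] before the PST suffix.
So /ʃ/ is underlying, and a rule of depalatalization — palato-alveolar /ʃ/ becomes [s] when no front vowel follows — gives [s].
Hence 'fire' is /fuvuneʃ/ underlyingly.

/fuvuneʃ/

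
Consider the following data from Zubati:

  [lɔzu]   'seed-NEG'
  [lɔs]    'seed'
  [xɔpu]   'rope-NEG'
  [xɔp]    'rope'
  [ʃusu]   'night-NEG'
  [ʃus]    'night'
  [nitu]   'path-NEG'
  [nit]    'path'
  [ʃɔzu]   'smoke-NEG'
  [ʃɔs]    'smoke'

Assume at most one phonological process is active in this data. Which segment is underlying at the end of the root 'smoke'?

The stem for 'smoke' ends in [z] in [ʃɔzu] but [s] in [ʃɔs].
But 'night' keeps [s] in both environments ([ʃusu], [ʃus]), so there is no rule changing /s/ to [z] before the NEG suffix.
So /z/ is underlying, and a rule of word-final obstruent devoicing — voiced obstruents become voiceless word-finally — gives [s].

/z/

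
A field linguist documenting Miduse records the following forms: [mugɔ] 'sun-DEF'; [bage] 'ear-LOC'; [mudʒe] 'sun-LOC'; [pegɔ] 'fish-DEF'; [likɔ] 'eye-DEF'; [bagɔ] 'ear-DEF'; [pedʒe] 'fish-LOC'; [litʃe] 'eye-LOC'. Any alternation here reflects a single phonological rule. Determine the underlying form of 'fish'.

/pedʒ/

In [pedʒe] and [pegɔ] the final segment of 'fish' alternates: [dʒ] ~ [g].
The stem 'ear' ([bage], [bagɔ]) shows [g] unchanged in both environments, so [g] cannot be basic with [dʒ] derived before the LOC suffix.
Therefore /dʒ/ is basic and [g] is derived by depalatalization (palato-alveolar /tʃ/ and /dʒ/ become [k] and [g] when no front vowel follows).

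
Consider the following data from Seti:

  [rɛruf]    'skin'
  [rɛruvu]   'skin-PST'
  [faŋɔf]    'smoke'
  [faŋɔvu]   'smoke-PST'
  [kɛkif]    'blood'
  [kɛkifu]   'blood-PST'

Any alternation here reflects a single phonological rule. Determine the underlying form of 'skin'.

'skin' shows [f] ~ [v] at the end of the stem ([rɛruf] vs [rɛruvu]).
Compare 'blood', with invariant [f] in [kɛkif] and [kɛkifu]: an analysis with underlying /f/ and a rule producing [v] before the PST suffix would wrongly predict alternation here too.
So /v/ is underlying, and a rule of word-final obstruent devoicing — voiced obstruents become voiceless word-finally — gives [f].
So 'skin' = /rɛruv/.

/rɛruv/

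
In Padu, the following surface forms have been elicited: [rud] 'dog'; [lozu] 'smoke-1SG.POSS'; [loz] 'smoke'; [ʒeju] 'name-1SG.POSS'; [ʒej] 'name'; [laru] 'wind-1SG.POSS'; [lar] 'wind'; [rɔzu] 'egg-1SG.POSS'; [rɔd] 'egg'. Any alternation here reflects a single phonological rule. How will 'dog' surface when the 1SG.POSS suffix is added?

The root 'egg' surfaces as [rɔzu] and [rɔd], with a stem-final [z] ~ [d] alternation.
But 'smoke' keeps [z] in both environments ([lozu], [loz]), so there is no rule changing /z/ to [d] in isolation.
The underlying segment must be /d/; voiced stops become fricatives between vowels, yielding [z] there.
From [rud] the stem 'dog' is /rud/; between vowels this yields [ruzu].

[ruzu]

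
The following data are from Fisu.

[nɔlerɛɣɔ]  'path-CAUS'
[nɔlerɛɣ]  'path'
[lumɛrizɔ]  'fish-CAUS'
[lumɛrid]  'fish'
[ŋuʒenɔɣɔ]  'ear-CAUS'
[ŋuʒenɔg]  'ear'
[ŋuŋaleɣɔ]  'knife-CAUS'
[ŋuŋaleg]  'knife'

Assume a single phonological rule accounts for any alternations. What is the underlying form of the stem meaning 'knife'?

'knife' shows [ɣ] ~ [g] at the end of the stem ([ŋuŋaleɣɔ] vs [ŋuŋaleg]).
Compare 'path', with invariant [ɣ] in [nɔlerɛɣɔ] and [nɔlerɛɣ]: an analysis with underlying /ɣ/ and a rule producing [g] in isolation would wrongly predict alternation here too.
Therefore /g/ is basic and [ɣ] is derived by intervocalic spirantization (voiced stops become fricatives between vowels).

/ŋuŋaleg/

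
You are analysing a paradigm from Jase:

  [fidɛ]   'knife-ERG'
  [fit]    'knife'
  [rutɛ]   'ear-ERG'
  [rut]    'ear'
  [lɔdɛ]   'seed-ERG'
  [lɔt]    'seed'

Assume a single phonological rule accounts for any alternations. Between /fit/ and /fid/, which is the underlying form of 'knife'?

The root 'knife' surfaces as [fidɛ] and [fit], with a stem-final [d] ~ [t] alternation.
Compare 'ear', with invariant [t] in [rutɛ] and [rut]: an analysis with underlying /t/ and a rule producing [d] before the ERG suffix would wrongly predict alternation here too.
Therefore /d/ is basic and [t] is derived by word-final obstruent devoicing (voiced obstruents become voiceless word-finally).

/fid/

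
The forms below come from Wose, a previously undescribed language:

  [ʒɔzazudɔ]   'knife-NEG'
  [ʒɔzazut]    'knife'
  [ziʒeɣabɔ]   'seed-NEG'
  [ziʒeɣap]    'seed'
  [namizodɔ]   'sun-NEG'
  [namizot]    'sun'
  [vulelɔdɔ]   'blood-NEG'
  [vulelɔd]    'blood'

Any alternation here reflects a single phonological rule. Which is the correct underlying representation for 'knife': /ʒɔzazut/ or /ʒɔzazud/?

The stem for 'knife' ends in [d] in [ʒɔzazudɔ] but [t] in [ʒɔzazut].
Compare 'blood', with invariant [d] in [vulelɔdɔ] and [vulelɔd]: an analysis with underlying /d/ and a rule producing [t] in isolation would wrongly predict alternation here too.
So /t/ is underlying, and a rule of intervocalic voicing — voiceless stops become voiced between vowels — gives [d].

/ʒɔzazut/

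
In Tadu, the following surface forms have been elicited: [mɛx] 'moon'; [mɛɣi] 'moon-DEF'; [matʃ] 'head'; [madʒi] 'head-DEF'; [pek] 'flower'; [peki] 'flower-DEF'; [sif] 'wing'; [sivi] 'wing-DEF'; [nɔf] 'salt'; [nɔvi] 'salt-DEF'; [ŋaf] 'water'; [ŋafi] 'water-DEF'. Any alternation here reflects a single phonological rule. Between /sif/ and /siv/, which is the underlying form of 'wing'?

The stem for 'wing' ends in [f] in [sif] but [v] in [sivi].
If /f/ were underlying and a rule turned it into [v] before the DEF suffix, 'water' would also alternate; but it has [f] in both [ŋaf] and [ŋafi].
So /v/ is underlying, and a rule of word-final obstruent devoicing — voiced obstruents become voiceless word-finally — gives [f].

/siv/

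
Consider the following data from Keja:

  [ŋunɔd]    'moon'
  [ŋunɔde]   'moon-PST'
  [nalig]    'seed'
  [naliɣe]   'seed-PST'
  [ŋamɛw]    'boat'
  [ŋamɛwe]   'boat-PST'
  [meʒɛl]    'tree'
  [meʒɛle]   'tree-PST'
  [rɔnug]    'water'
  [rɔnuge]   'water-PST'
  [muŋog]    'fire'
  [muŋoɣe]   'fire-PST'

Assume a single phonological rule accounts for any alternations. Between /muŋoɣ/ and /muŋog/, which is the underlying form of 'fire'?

/muŋoɣ/

'fire' shows [g] ~ [ɣ] at the end of the stem ([muŋog] vs [muŋoɣe]).
Compare 'water', with invariant [g] in [rɔnug] and [rɔnuge]: an analysis with underlying /g/ and a rule producing [ɣ] before the PST suffix would wrongly predict alternation here too.
Therefore /ɣ/ is basic and [g] is derived by word-final hardening (voiced fricatives become stops word-finally).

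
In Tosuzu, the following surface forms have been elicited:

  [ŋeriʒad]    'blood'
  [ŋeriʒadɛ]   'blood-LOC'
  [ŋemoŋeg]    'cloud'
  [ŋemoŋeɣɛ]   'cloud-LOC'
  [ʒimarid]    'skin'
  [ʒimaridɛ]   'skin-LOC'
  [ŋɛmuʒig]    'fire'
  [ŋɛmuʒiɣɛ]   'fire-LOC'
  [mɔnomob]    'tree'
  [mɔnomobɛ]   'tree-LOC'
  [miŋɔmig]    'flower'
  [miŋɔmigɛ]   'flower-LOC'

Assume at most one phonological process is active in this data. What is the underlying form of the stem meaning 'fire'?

'fire' shows [g] ~ [ɣ] at the end of the stem ([ŋɛmuʒig] vs [ŋɛmuʒiɣɛ]).
But 'flower' keeps [g] in both environments ([miŋɔmig], [miŋɔmigɛ]), so there is no rule changing /g/ to [ɣ] before the LOC suffix.
Therefore /ɣ/ is basic and [g] is derived by word-final hardening (voiced fricatives become stops word-finally).
So 'fire' = /ŋɛmuʒiɣ/.

/ŋɛmuʒiɣ/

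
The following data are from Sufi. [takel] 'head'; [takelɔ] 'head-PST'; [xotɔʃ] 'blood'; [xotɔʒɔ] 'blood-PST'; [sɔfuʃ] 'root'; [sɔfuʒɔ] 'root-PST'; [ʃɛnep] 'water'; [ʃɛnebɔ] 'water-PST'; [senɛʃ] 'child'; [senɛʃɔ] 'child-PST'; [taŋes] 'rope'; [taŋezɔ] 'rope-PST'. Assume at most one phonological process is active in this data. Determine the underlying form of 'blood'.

/xotɔʒ/

The root 'blood' surfaces as [xotɔʃ] and [xotɔʒɔ], with a stem-final [ʃ] ~ [ʒ] alternation.
If /ʃ/ were underlying and a rule turned it into [ʒ] before the PST suffix, 'child' would also alternate; but it has [ʃ] in both [senɛʃ] and [senɛʃɔ].
The underlying segment must be /ʒ/; voiced obstruents become voiceless word-finally, yielding [ʃ] there.
Hence 'blood' is /xotɔʒ/ underlyingly.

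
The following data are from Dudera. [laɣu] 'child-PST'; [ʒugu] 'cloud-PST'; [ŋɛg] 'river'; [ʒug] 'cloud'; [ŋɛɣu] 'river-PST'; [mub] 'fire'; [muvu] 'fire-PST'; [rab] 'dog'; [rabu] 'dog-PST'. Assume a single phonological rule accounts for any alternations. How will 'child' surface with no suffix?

[lag]

The root 'river' surfaces as [ŋɛɣu] and [ŋɛg], with a stem-final [ɣ] ~ [g] alternation.
But 'cloud' keeps [g] in both environments ([ʒugu], [ʒug]), so there is no rule changing /g/ to [ɣ] before the PST suffix.
The underlying segment must be /ɣ/; voiced fricatives become stops word-finally, yielding [g] there.
From [laɣu] the stem 'child' is /laɣ/; word-finally this yields [lag].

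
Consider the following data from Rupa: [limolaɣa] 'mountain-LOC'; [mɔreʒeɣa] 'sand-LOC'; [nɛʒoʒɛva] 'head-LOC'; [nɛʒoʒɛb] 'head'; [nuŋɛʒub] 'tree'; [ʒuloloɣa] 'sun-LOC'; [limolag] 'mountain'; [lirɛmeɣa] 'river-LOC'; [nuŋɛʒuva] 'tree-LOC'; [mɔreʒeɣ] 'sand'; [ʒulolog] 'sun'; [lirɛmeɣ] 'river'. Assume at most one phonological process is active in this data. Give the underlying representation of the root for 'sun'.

In [ʒulolog] and [ʒuloloɣa] the final segment of 'sun' alternates: [g] ~ [ɣ].
If /ɣ/ were underlying and a rule turned it into [g] in isolation, 'river' would also alternate; but it has [ɣ] in both [lirɛmeɣ] and [lirɛmeɣa].
Therefore /g/ is basic and [ɣ] is derived by intervocalic spirantization (voiced stops become fricatives between vowels).
Hence 'sun' is /ʒulolog/ underlyingly.

/ʒulolog/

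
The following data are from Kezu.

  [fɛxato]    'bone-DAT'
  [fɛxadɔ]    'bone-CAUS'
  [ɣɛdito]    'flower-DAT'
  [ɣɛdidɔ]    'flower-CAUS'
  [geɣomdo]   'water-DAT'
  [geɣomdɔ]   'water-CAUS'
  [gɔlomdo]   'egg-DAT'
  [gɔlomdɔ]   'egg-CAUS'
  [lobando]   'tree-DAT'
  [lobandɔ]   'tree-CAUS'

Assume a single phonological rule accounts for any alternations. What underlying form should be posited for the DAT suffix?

The DAT morpheme has two allomorphs, [-do] and [-to].
The CAUS suffix, which begins with [d], is invariant after every stem; so [d] is not altered by any rule here.
The DAT suffix is therefore /-to/ underlyingly, with post-nasal voicing: voiceless stops become voiced after a nasal.

/-to/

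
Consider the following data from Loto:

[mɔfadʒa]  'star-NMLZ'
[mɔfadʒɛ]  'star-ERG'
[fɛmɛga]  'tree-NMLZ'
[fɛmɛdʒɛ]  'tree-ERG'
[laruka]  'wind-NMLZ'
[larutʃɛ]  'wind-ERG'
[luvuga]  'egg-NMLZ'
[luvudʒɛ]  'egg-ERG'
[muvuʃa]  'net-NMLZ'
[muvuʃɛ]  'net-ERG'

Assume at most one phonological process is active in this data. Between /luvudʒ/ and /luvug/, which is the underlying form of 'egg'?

/luvug/

'egg' shows [g] ~ [dʒ] at the end of the stem ([luvuga] vs [luvudʒɛ]).
But 'star' keeps [dʒ] in both environments ([mɔfadʒa], [mɔfadʒɛ]), so there is no rule changing /dʒ/ to [g] before the NMLZ suffix.
The alternation reflects palatalization before a front vowel: /k/ and /g/ become palato-alveolar [tʃ] and [dʒ] before a front vowel. /g/ is underlying.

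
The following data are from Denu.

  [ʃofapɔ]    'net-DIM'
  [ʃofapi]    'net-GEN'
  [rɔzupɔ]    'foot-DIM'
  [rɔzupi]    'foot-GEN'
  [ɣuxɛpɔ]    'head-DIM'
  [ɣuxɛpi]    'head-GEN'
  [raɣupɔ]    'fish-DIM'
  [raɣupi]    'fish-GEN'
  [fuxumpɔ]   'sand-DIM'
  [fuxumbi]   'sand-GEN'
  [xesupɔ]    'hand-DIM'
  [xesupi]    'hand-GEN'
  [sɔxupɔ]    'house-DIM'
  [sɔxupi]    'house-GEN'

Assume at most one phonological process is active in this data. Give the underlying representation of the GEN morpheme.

The GEN suffix surfaces as [-bi] and [-pi], depending on the final segment of the stem.
The DIM suffix, which begins with [p], is invariant after every stem; so [p] is not altered by any rule here.
So the underlying form is /-bi/, and voiced stops become voiceless after a vowel.

/-bi/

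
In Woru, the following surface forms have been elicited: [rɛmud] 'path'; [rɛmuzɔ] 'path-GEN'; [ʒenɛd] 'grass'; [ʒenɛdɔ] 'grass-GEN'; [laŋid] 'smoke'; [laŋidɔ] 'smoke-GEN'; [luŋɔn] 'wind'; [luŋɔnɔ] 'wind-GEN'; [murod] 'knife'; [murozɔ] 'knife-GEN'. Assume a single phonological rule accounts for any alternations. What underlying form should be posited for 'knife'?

/muroz/

'knife' shows [d] ~ [z] at the end of the stem ([murod] vs [murozɔ]).
Compare 'smoke', with invariant [d] in [laŋid] and [laŋidɔ]: an analysis with underlying /d/ and a rule producing [z] before the GEN suffix would wrongly predict alternation here too.
Therefore /z/ is basic and [d] is derived by word-final hardening (voiced fricatives become stops word-finally).
So 'knife' = /muroz/.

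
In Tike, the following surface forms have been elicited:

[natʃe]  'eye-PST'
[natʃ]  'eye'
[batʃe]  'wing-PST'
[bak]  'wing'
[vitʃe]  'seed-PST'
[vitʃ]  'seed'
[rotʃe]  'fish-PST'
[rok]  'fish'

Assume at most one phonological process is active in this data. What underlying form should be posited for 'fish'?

'fish' shows [tʃ] ~ [k] at the end of the stem ([rotʃe] vs [rok]).
Compare 'seed', with invariant [tʃ] in [vitʃe] and [vitʃ]: an analysis with underlying /tʃ/ and a rule producing [k] in isolation would wrongly predict alternation here too.
The alternation reflects palatalization before a front vowel: /k/ becomes palato-alveolar [tʃ] before a front vowel. /k/ is underlying.
So 'fish' = /rok/.

/rok/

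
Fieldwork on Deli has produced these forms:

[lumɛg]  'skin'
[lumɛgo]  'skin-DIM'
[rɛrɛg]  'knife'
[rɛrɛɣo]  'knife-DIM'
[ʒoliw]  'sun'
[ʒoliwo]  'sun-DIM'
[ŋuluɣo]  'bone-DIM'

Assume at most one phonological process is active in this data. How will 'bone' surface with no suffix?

The stem for 'knife' ends in [g] in [rɛrɛg] but [ɣ] in [rɛrɛɣo].
If /g/ were underlying and a rule turned it into [ɣ] before the DIM suffix, 'skin' would also alternate; but it has [g] in both [lumɛg] and [lumɛgo].
The underlying segment must be /ɣ/; voiced fricatives become stops word-finally, yielding [g] there.
The one attested form of 'bone', [ŋuluɣo], shows underlying /ŋuluɣ/. Applying the same rule word-finally gives [ŋulug].

[ŋulug]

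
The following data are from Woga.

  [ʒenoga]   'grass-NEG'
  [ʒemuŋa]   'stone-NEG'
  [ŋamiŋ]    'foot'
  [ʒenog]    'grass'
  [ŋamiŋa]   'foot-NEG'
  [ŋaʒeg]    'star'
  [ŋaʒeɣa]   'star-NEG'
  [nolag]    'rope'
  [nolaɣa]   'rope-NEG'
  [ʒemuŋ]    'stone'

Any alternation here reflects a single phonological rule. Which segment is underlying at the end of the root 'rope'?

/ɣ/

The stem for 'rope' ends in [ɣ] in [nolaɣa] but [g] in [nolag].
The stem 'grass' ([ʒenoga], [ʒenog]) shows [g] unchanged in both environments, so [g] cannot be basic with [ɣ] derived before the NEG suffix.
So /ɣ/ is underlying, and a rule of word-final hardening — voiced fricatives become stops word-finally — gives [g].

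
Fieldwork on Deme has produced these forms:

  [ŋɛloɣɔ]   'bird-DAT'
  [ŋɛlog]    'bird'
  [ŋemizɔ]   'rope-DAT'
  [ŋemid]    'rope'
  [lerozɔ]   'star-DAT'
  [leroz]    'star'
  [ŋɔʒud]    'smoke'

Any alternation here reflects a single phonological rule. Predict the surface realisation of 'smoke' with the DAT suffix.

'rope' shows [z] ~ [d] at the end of the stem ([ŋemizɔ] vs [ŋemid]).
If /z/ were underlying and a rule turned it into [d] in isolation, 'star' would also alternate; but it has [z] in both [lerozɔ] and [leroz].
The alternation reflects intervocalic spirantization: voiced stops become fricatives between vowels. /d/ is underlying.
From [ŋɔʒud] the stem 'smoke' is /ŋɔʒud/; between vowels this yields [ŋɔʒuzɔ].

[ŋɔʒuzɔ]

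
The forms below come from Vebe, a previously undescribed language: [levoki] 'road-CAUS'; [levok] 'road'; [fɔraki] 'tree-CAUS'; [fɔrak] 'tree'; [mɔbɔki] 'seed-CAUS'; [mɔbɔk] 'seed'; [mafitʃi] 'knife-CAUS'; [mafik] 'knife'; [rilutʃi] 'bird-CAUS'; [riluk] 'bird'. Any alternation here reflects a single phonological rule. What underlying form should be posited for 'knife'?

/mafitʃ/

'knife' shows [tʃ] ~ [k] at the end of the stem ([mafitʃi] vs [mafik]).
If /k/ were underlying and a rule turned it into [tʃ] before the CAUS suffix, 'road' would also alternate; but it has [k] in both [levoki] and [levok].
Therefore /tʃ/ is basic and [k] is derived by depalatalization (palato-alveolar /tʃ/ becomes [k] when no front vowel follows).
The underlying form of 'knife' is therefore /mafitʃ/.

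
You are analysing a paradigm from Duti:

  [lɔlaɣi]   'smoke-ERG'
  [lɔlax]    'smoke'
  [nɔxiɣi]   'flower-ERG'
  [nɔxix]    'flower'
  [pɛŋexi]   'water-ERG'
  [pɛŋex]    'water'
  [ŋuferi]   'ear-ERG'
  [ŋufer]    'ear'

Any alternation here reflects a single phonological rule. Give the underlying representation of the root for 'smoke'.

/lɔlaɣ/

The root 'smoke' surfaces as [lɔlaɣi] and [lɔlax], with a stem-final [ɣ] ~ [x] alternation.
If /x/ were underlying and a rule turned it into [ɣ] before the ERG suffix, 'water' would also alternate; but it has [x] in both [pɛŋexi] and [pɛŋex].
The alternation reflects word-final obstruent devoicing: voiced obstruents become voiceless word-finally. /ɣ/ is underlying.
The underlying form of 'smoke' is therefore /lɔlaɣ/.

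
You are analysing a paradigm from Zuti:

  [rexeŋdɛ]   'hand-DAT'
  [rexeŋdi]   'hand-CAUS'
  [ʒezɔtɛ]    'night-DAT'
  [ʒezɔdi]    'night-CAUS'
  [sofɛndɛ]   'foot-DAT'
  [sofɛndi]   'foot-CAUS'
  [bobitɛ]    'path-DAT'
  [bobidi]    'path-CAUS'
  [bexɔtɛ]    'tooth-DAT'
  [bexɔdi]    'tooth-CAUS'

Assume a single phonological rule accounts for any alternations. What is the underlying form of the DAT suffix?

/-tɛ/

The DAT suffix surfaces as [-dɛ] and [-tɛ], depending on the final segment of the stem.
By contrast the CAUS suffix keeps its initial [d] throughout — that segment must be underlying.
So the underlying form is /-tɛ/, and voiceless stops become voiced after a nasal.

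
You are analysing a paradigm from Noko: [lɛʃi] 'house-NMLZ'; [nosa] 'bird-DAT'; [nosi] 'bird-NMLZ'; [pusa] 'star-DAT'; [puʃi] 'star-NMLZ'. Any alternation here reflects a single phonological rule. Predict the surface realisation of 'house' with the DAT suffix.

[lɛsa]

The stem for 'star' ends in [s] in [pusa] but [ʃ] in [puʃi].
Compare 'bird', with invariant [s] in [nosa] and [nosi]: an analysis with underlying /s/ and a rule producing [ʃ] before the NMLZ suffix would wrongly predict alternation here too.
So /ʃ/ is underlying, and a rule of depalatalization — palato-alveolar /ʃ/ becomes [s] when no front vowel follows — gives [s].
The one attested form of 'house', [lɛʃi], shows underlying /lɛʃ/. Applying the same rule when no front vowel follows gives [lɛsa].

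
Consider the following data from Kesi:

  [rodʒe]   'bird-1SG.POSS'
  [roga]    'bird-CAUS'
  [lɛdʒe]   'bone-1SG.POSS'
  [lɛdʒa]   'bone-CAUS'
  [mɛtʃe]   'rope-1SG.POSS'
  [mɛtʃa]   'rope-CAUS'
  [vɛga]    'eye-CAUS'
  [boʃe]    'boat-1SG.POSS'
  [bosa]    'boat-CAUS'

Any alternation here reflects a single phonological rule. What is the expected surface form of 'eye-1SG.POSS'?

In [rodʒe] and [roga] the final segment of 'bird' alternates: [dʒ] ~ [g].
If /dʒ/ were underlying and a rule turned it into [g] before the CAUS suffix, 'bone' would also alternate; but it has [dʒ] in both [lɛdʒe] and [lɛdʒa].
The alternation reflects palatalization before a front vowel: /g/ and /s/ become palato-alveolar [dʒ] and [ʃ] before a front vowel. /g/ is underlying.
From [vɛga] the stem 'eye' is /vɛg/; before a front vowel this yields [vɛdʒe].

[vɛdʒe]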